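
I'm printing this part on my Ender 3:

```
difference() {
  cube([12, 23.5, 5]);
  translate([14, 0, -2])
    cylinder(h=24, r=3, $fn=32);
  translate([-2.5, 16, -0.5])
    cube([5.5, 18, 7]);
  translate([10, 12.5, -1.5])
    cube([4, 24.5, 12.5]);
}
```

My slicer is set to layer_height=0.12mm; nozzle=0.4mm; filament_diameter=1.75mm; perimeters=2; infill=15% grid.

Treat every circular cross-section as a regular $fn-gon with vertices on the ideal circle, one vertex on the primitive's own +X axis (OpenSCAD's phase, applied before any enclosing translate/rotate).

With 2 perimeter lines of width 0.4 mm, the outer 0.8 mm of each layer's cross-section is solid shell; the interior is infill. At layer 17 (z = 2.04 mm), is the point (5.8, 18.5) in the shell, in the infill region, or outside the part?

At z = 2.04 mm: the cube is present — its section is the full 12×23.5 rectangle; the r=3 cylinder at (14, 0) contributes a regular 32-gon of circumradius 3; the cube at (-2.5, 16) (footprint 5.5×18) is included at this height; the cube at (10, 12.5) (footprint 4×24.5) is included at this height; Taking the first minus the rest: starting from the 12×23.5 cube, the r=3 cylinder at (14, 0) partially overlaps it — only the 1.53 mm² overlap (of its 28.09 mm²) is removed, clipping the outline; the 5.5×18 cube at (-2.5, 16) partially overlaps it — only the 22.50 mm² overlap (of its 99.00 mm²) is removed, clipping the outline; the 4×24.5 cube at (10, 12.5) partially overlaps it — only the 22.00 mm² overlap (of its 98.00 mm²) is removed, clipping the outline — 1 connected region. Overall, the cross-section is a single solid region. The nearest boundary edge runs (3.00, 16.00)→(3.00, 23.50); distance from the point to it = 2.80 mm. The point is inside the cross-section and 2.80 mm from the nearest boundary — more than the 0.8 mm shell width (2 × 0.4), so it's in the infill interior.

infill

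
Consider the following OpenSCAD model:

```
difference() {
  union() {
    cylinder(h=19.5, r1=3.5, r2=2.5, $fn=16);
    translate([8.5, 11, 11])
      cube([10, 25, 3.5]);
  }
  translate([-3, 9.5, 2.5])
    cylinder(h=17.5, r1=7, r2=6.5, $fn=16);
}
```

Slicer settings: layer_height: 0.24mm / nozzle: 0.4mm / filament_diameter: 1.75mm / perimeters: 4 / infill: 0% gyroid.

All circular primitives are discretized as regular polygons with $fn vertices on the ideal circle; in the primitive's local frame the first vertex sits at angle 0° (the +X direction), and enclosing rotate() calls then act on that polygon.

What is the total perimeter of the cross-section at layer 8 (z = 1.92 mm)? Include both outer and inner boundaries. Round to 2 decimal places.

21.24 mm

At z = 1.92 mm: the cone: at t=0.098 of its height the radius interpolates to r₁+(r₂−r₁)t = 3.402, giving a regular 16-gon of that circumradius (perimeter = 2·16·3.402·sin(180°/16) = 21.24 mm); the cube at (8.5, 11) does not reach this height (z outside [11, 14.5]); Combining (union): only the cone is present, so the union is just that shape — boundary = 21.24 mm; the cone at (-3, 9.5) is absent (z outside [2.5, 20]); Taking the first minus the rest: none of the subtracted shapes is present at this height, so that combined region is unchanged — boundary = 21.24 mm. Overall, the cross-section is a single solid region. Total boundary length (outer) = 21.24 mm.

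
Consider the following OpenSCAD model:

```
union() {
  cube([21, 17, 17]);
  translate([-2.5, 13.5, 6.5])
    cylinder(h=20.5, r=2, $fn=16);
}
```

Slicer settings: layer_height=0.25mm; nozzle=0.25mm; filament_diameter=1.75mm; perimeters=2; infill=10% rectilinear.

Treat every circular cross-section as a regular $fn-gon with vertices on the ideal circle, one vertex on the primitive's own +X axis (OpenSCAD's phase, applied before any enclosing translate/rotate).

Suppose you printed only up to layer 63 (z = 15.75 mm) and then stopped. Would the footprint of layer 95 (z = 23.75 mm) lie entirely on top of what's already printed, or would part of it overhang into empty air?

entirely on top

Compare the two slices. At z = 15.75: the cube is present — its section is the full 21×17 rectangle (area 357.00 mm²); the r=2 cylinder at (-2.5, 13.5) gives a regular 16-gon of circumradius 2 (constant along its height) (area = (16/2)·2.000²·sin(360°/16) = 12.25 mm²); Merging all regions: the 2 present regions are separate (no shared area or edge), so areas and boundary lengths simply add and each stays a separate island — area = 369.25 mm². At z = 23.75: the cube is absent (z outside [0, 17]); the r=2 cylinder at (-2.5, 13.5) gives a regular 16-gon of circumradius 2 (constant along its height) (area = (16/2)·2.000²·sin(360°/16) = 12.25 mm²); Combining (union): only the r=2 cylinder at (-2.5, 13.5) is present, so the union is just that shape — area = 12.25 mm². Checking containment: the cross-section at z = 23.75 is a subset of the cross-section at z = 15.75.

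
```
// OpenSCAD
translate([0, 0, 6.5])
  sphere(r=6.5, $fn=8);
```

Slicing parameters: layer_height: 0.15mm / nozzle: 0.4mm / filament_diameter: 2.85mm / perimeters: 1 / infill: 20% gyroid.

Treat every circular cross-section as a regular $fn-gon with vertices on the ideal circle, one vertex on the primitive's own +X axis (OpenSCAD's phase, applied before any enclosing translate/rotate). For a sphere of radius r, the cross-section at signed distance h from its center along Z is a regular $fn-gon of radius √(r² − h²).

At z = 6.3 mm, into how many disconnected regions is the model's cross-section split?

1

At z = 6.3 mm: the sphere: section is a regular 8-gon, circumradius = √(r²−h²) = √(6.5²−0.2²) = 6.497. The result has 1 disconnected region.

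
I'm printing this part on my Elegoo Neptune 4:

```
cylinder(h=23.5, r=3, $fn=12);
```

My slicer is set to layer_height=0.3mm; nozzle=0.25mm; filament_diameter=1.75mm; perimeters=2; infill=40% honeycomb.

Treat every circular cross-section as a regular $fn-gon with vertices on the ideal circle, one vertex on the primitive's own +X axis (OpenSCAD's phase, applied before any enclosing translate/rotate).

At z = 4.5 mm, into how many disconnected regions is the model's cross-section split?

At z = 4.5 mm: the r=3 cylinder contributes a regular 12-gon of circumradius 3. The result has 1 disconnected region.

1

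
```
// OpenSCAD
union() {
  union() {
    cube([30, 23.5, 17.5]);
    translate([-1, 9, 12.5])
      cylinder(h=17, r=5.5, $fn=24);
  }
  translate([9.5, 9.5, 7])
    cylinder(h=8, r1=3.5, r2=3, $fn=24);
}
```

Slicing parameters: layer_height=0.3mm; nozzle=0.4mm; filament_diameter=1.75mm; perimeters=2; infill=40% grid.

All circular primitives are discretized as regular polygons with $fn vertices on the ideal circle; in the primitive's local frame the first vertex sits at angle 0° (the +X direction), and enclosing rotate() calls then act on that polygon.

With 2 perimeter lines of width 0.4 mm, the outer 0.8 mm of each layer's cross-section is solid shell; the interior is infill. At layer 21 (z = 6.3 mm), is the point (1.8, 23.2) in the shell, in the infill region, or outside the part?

shell

At z = 6.3 mm: the cube is present — its section is the full 30×23.5 rectangle; the cylinder at (-1, 9) does not reach this height (z outside [12.5, 29.5]); Combining (union): only the 30×23.5 cube is present, so the union is just that shape — 1 connected region; the cone at (9.5, 9.5) is not intersected at this z (z outside [7, 15]); Merging all regions: only the result so far is present, so the union is just that shape — 1 connected region. Overall, the cross-section is a single solid region. The nearest boundary edge runs (30.00, 23.50)→(0.00, 23.50); distance from the point to it = 0.30 mm. The point is inside the cross-section, 0.30 mm from the nearest boundary — within the 0.8 mm shell band (2 × 0.4).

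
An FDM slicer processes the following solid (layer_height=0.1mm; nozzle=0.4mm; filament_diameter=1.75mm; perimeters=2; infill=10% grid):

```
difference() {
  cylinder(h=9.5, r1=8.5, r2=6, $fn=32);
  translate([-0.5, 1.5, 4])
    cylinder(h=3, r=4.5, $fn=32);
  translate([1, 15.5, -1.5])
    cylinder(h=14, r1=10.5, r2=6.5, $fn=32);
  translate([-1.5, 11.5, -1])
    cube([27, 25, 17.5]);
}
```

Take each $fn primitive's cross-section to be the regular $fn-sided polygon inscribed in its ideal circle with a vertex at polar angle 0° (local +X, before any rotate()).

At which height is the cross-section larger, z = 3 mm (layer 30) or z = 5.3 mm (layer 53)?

Layer 30 (z = 3): the cone contributes a regular 32-gon of circumradius 7.711 (interpolated between r1=8.5 and r2=6 at t=0.316) (area = (32/2)·7.711²·sin(360°/32) = 185.58 mm²); the cylinder at (-0.5, 1.5) is not intersected at this z (z outside [4, 7]); the cone at (1, 15.5) (r1=10.5→r2=6.5) has section circumradius 9.214 here — a regular 32-gon (area = (32/2)·9.214²·sin(360°/32) = 265.02 mm²); the 27×25 cube at (-1.5, 11.5) contributes its full rectangle (area 675.00 mm²); Taking the first minus the rest: starting from the cone (185.58 mm²), the cone at (1, 15.5) partially overlaps it — only the 5.90 mm² overlap (of its 265.02 mm²) is removed, clipping the outline; the 27×25 cube at (-1.5, 11.5) misses the remaining region (no effect) — area = 179.68 mm². So its area = 179.68 mm². Layer 53 (z = 5.3): the cone: at t=0.558 of its height the radius interpolates to r₁+(r₂−r₁)t = 7.105, giving a regular 32-gon of that circumradius (area = (32/2)·7.105²·sin(360°/32) = 157.59 mm²); the r=4.5 cylinder at (-0.5, 1.5) gives a regular 32-gon of circumradius 4.5 (constant along its height) (area = (32/2)·4.500²·sin(360°/32) = 63.21 mm²); the cone at (1, 15.5): at t=0.486 of its height the radius interpolates to r₁+(r₂−r₁)t = 8.557, giving a regular 32-gon of that circumradius (area = (32/2)·8.557²·sin(360°/32) = 228.57 mm²); the 27×25 cube at (-1.5, 11.5) contributes its full rectangle (area 675.00 mm²); Subtracting the remaining from the first: starting from the cone (157.59 mm²), the r=4.5 cylinder at (-0.5, 1.5) lies wholly inside it (removes its full 63.21 mm² and its 28.23 mm outline becomes a hole wall); the cone at (1, 15.5) partially overlaps it — only the 0.08 mm² overlap (of its 228.57 mm²) is removed, clipping the outline; the 27×25 cube at (-1.5, 11.5) misses the remaining region (no effect) — area = 94.29 mm². So its area = 94.29 mm². Layer 30 is larger (179.68 vs 94.29 mm²).

layer 30 (z = 3 mm)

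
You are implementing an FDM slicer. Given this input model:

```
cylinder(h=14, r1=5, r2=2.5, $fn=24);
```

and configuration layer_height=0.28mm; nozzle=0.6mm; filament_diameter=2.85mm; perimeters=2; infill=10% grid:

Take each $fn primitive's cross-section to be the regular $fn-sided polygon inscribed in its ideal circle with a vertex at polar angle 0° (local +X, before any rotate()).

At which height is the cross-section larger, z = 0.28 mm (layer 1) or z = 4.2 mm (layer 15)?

layer 1 (z = 0.28 mm)

Layer 1 (z = 0.28): the cone (r1=5→r2=2.5) has section circumradius 4.950 here — a regular 24-gon (area = (24/2)·4.950²·sin(360°/24) = 76.10 mm²). So its area = 76.10 mm². Layer 15 (z = 4.2): the cone (r1=5→r2=2.5) has section circumradius 4.250 here — a regular 24-gon (area = (24/2)·4.250²·sin(360°/24) = 56.10 mm²). So its area = 56.10 mm². Layer 1 is larger (76.10 vs 56.10 mm²).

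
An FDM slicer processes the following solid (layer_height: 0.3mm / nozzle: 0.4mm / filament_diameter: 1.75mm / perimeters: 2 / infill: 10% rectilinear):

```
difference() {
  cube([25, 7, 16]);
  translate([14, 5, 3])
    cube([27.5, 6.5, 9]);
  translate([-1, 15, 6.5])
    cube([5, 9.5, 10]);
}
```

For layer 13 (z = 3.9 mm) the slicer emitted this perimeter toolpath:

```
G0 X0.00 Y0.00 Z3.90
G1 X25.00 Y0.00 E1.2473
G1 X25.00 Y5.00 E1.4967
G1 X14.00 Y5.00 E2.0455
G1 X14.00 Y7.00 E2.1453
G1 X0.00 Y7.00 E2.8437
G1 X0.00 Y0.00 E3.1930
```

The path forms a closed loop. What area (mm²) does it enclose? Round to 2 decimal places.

Apply the shoelace formula to the sequence of (X, Y) vertices; enclosed area = 153.00 mm².

153.00 mm²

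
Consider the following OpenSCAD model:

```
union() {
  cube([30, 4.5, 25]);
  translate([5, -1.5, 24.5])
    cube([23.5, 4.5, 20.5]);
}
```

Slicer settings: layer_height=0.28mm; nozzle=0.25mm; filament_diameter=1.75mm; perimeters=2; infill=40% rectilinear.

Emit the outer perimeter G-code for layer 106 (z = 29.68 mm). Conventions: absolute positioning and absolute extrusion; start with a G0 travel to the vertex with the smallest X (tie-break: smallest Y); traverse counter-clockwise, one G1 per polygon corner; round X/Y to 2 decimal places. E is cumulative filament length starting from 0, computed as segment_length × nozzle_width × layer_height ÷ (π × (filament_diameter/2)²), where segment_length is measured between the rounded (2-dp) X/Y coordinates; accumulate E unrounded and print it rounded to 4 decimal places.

G0 X5.00 Y-1.50 Z29.68
G1 X28.50 Y-1.50 E0.6839
G1 X28.50 Y3.00 E0.8149
G1 X5.00 Y3.00 E1.4988
G1 X5.00 Y-1.50 E1.6297

At z = 29.68 mm: the cube is not intersected at this z (z outside [0, 25]); the cube at (5, -1.5) is present — its section is the full 23.5×4.5 rectangle; Taking the union: only the 23.5×4.5 cube at (5, -1.5) is present, so the union is just that shape — 1 connected region. The outline is a single polygon with 4 vertices. Extrusion per mm of travel: 0.25 × 0.28 / (π × 0.875²) = 0.029103. Accumulating E over each segment gives final E = 1.6297.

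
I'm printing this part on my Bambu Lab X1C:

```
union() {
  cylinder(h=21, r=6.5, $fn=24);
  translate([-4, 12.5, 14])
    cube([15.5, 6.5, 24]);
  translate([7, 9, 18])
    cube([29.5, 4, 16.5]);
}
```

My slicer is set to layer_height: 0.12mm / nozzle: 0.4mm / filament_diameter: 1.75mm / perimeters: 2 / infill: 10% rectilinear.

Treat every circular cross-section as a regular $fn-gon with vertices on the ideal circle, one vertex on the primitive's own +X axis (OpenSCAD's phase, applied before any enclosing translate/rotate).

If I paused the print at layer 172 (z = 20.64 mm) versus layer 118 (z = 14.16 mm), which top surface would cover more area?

layer 172 (z = 20.64 mm)

Layer 172 (z = 20.64): the r=6.5 cylinder gives a regular 24-gon of circumradius 6.5 (constant along its height) (area = (24/2)·6.500²·sin(360°/24) = 131.22 mm²); the cube at (-4, 12.5) (footprint 15.5×6.5) is included at this height (area 100.75 mm²); the cube at (7, 9) is present — its section is the full 29.5×4 rectangle (area 118.00 mm²); Taking the union: the regions partially overlap — summed areas 349.97 mm² minus the doubly-counted overlap 2.25 mm² gives 347.72 mm² — area = 347.72 mm². So its area = 347.72 mm². Layer 118 (z = 14.16): the r=6.5 cylinder contributes a regular 24-gon of circumradius 6.5 (area = (24/2)·6.500²·sin(360°/24) = 131.22 mm²); the 15.5×6.5 cube at (-4, 12.5) contributes its full rectangle (area 100.75 mm²); the cube at (7, 9) is not intersected at this z (z outside [18, 34.5]); Taking the union: the 2 present regions are separate (no shared area or edge), so areas and boundary lengths simply add and each stays a separate island — area = 231.97 mm². So its area = 231.97 mm². Layer 172 is larger (347.72 vs 231.97 mm²).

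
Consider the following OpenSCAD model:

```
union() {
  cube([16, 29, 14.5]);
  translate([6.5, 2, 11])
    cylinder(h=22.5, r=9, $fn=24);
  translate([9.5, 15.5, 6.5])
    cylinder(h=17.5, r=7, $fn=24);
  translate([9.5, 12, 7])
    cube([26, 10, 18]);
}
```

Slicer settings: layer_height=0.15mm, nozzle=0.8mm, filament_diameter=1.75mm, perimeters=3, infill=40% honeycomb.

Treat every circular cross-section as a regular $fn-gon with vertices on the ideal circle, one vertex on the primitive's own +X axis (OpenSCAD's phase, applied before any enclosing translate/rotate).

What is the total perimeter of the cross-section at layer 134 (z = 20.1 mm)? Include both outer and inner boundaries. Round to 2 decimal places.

At z = 20.1 mm: the cube does not reach this height (z outside [0, 14.5]); the r=9 cylinder at (6.5, 2) contributes a regular 24-gon of circumradius 9 (perimeter = 2·24·9.000·sin(180°/24) = 56.39 mm); the r=7 cylinder at (9.5, 15.5) contributes a regular 24-gon of circumradius 7 (perimeter = 2·24·7.000·sin(180°/24) = 43.86 mm); the 26×10 cube at (9.5, 12) contributes its full rectangle (perimeter 72.00 mm); Taking the union: the regions partially overlap (shared area 71.51 mm²), so the edge portions inside another operand are dropped and the merged outline is re-measured after clipping — boundary = 125.29 mm. Overall, the cross-section is a single solid region. Total boundary length (outer) = 125.29 mm.

125.29 mm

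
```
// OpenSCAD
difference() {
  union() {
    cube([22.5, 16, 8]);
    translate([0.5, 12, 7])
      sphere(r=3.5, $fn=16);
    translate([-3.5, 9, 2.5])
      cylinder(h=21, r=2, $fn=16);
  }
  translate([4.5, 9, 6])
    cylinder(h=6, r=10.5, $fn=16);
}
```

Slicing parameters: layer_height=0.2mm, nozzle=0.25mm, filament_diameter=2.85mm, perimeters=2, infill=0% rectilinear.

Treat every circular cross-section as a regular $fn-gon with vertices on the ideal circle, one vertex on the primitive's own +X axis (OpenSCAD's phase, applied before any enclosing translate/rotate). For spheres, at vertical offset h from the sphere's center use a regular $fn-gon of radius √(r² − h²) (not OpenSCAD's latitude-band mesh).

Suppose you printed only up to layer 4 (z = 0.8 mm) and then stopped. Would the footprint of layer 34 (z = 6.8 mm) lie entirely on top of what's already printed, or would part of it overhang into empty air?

Compare the two slices. At z = 0.8: the cube is present — its section is the full 22.5×16 rectangle (area 360.00 mm²); the sphere at (0.5, 12) is not intersected at this z (|z−center|=6.200 > r=3.5); the cylinder at (-3.5, 9) is not intersected at this z (z outside [2.5, 23.5]); Taking the union: only the 22.5×16 cube is present, so the union is just that shape — area = 360.00 mm²; the cylinder at (4.5, 9) is not intersected at this z (z outside [6, 12]); Subtracting the remaining from the first: none of the subtracted shapes is present at this height, so the result so far is unchanged — area = 360.00 mm². At z = 6.8: the cube (footprint 22.5×16) is included at this height (area 360.00 mm²); the r=3.5 sphere at (0.5, 12) slices to a regular 16-gon of circumradius 3.494 (√(r²−h²) with h=0.2 from center) (area = (16/2)·3.494²·sin(360°/16) = 37.38 mm²); the r=2 cylinder at (-3.5, 9) contributes a regular 16-gon of circumradius 2 (area = (16/2)·2.000²·sin(360°/16) = 12.25 mm²); Merging all regions: the regions partially overlap — summed areas 409.63 mm² minus the doubly-counted overlap 22.72 mm² gives 386.91 mm² — area = 386.91 mm²; the r=10.5 cylinder at (4.5, 9) contributes a regular 16-gon of circumradius 10.5 (area = (16/2)·10.500²·sin(360°/16) = 337.53 mm²); Subtracting the remaining from the first: starting from that combined region (386.91 mm²), the r=10.5 cylinder at (4.5, 9) partially overlaps it — only the 245.04 mm² overlap (of its 337.53 mm²) is removed, clipping the outline — area = 141.87 mm². Checking containment: the cross-section at z = 6.8 is a subset of the cross-section at z = 0.8.

entirely on top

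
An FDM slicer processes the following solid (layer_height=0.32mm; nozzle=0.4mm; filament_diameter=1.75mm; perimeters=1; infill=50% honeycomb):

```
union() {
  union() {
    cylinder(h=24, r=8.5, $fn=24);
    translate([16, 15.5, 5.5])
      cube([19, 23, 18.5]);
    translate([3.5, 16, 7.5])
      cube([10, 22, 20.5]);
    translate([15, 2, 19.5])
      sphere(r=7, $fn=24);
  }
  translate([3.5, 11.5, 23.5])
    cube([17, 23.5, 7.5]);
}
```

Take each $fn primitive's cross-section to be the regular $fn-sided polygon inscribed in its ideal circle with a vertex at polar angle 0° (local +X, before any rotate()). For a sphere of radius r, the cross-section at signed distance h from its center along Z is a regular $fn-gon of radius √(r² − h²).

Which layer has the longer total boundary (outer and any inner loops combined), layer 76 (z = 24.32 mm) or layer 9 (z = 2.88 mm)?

layer 76 (z = 24.32 mm)

Layer 76 (z = 24.32): the cylinder is not intersected at this z (z outside [0, 24]); the cube at (16, 15.5) is absent (z outside [5.5, 24]); the 10×22 cube at (3.5, 16) contributes its full rectangle (perimeter 64.00 mm); the sphere at (15, 2): section is a regular 24-gon, circumradius = √(r²−h²) = √(7²−4.82²) = 5.076 (perimeter = 2·24·5.076·sin(180°/24) = 31.80 mm); Combining (union): the 2 present regions are separate (no shared area or edge), so areas and boundary lengths simply add and each stays a separate island — boundary = 95.80 mm; the cube at (3.5, 11.5) is present — its section is the full 17×23.5 rectangle (perimeter 81.00 mm); Combining (union): the regions partially overlap (shared area 190.00 mm²), so the edge portions inside another operand are dropped and the merged outline is re-measured after clipping — boundary = 118.80 mm. So its perimeter = 118.80 mm. Layer 9 (z = 2.88): the r=8.5 cylinder gives a regular 24-gon of circumradius 8.5 (constant along its height) (perimeter = 2·24·8.500·sin(180°/24) = 53.25 mm); the cube at (16, 15.5) does not reach this height (z outside [5.5, 24]); the cube at (3.5, 16) is absent (z outside [7.5, 28]); the sphere at (15, 2) does not reach this height (|z−center|=16.620 > r=7); Combining (union): only the r=8.5 cylinder is present, so the union is just that shape — boundary = 53.25 mm; the cube at (3.5, 11.5) does not reach this height (z outside [23.5, 31]); Combining (union): only that combined region is present, so the union is just that shape — boundary = 53.25 mm. So its perimeter = 53.25 mm. Layer 76 is larger (118.80 vs 53.25 mm).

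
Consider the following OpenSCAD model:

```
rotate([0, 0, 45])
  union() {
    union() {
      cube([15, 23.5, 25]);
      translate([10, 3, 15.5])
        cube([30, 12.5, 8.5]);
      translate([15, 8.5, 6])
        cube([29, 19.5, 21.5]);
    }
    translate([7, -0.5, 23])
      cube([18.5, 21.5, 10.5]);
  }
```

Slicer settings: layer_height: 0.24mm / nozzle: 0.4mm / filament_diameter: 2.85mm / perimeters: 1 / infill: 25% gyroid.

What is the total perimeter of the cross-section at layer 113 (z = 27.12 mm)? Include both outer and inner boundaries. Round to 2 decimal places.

131.00 mm

At z = 27.12 mm: the cube is not intersected at this z (z outside [0, 25]); the cube at (10, 3) does not reach this height (z outside [15.5, 24]); the cube at (15, 8.5) (footprint 29×19.5) is included at this height (perimeter 97.00 mm); Taking the union: only the 29×19.5 cube at (15, 8.5) is present, so the union is just that shape — boundary = 97.00 mm; the 18.5×21.5 cube at (7, -0.5) contributes its full rectangle (perimeter 80.00 mm); Combining (union): the regions partially overlap (shared area 131.25 mm²), so the edge portions inside another operand are dropped and the merged outline is re-measured after clipping — boundary = 131.00 mm; (rotated 45° about Z; rotation is an isometry so areas/perimeters/island counts are preserved). Overall, the cross-section is a single solid region. Total boundary length (outer) = 131.00 mm.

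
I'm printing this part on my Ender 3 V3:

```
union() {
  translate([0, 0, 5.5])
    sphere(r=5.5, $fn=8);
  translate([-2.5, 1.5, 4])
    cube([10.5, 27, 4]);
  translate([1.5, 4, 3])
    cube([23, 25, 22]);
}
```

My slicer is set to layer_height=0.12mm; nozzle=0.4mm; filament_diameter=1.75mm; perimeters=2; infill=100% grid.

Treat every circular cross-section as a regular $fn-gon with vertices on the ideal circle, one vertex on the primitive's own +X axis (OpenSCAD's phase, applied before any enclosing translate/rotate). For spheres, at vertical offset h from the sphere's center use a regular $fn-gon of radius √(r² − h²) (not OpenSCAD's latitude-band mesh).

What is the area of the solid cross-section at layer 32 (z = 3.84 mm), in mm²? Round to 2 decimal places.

At z = 3.84 mm: the r=5.5 sphere contributes a regular 8-gon of circumradius √(5.5²−1.66²) = 5.244 (area = (8/2)·5.244²·sin(360°/8) = 77.77 mm²); the cube at (-2.5, 1.5) does not reach this height (z outside [4, 8]); the cube at (1.5, 4) (footprint 23×25) is included at this height (area 575.00 mm²); Combining (union): the regions partially overlap — summed areas 652.77 mm² minus the doubly-counted overlap 0.47 mm² gives 652.30 mm² — area = 652.30 mm². Overall, the cross-section is a single solid region. Net area = 652.30 mm².

652.30 mm²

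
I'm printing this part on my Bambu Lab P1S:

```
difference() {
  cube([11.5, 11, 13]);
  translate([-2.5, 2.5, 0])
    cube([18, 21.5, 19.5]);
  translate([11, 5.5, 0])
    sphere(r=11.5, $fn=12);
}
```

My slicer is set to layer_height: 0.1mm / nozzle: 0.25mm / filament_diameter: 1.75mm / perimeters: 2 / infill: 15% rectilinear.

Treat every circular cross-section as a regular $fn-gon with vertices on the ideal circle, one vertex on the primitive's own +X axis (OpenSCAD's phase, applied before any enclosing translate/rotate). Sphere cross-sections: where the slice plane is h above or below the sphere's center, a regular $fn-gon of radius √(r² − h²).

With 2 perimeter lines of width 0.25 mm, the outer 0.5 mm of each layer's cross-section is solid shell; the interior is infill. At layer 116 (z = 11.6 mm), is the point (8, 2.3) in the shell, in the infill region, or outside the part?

At z = 11.6 mm: the cube (footprint 11.5×11) is included at this height; the 18×21.5 cube at (-2.5, 2.5) contributes its full rectangle; the sphere at (11, 5.5) is absent (|z−center|=11.600 > r=11.5); Subtracting the remaining from the first: starting from the 11.5×11 cube, the 18×21.5 cube at (-2.5, 2.5) partially overlaps it — only the 97.75 mm² overlap (of its 387.00 mm²) is removed, clipping the outline — 1 connected region. Overall, the cross-section is a single solid region. The nearest boundary edge runs (0.00, 2.50)→(11.50, 2.50); distance from the point to it = 0.20 mm. The point is inside the cross-section, 0.20 mm from the nearest boundary — within the 0.5 mm shell band (2 × 0.25).

shell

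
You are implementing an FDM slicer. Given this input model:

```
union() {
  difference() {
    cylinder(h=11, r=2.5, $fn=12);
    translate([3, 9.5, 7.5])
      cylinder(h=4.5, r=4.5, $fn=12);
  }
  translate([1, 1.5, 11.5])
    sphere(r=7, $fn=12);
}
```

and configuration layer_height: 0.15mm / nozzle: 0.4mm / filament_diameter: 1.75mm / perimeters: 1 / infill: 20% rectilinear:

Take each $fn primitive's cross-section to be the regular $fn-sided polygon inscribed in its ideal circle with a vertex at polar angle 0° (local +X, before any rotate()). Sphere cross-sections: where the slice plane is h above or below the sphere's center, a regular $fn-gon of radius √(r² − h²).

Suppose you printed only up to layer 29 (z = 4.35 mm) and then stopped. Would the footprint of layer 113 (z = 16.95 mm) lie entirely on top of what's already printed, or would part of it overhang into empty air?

Compare the two slices. At z = 4.35: the cylinder: section is a regular 12-gon, circumradius r=2.5 (area = (12/2)·2.500²·sin(360°/12) = 18.75 mm²); the cylinder at (3, 9.5) is absent (z outside [7.5, 12]); After the difference (first − rest): none of the subtracted shapes is present at this height, so the r=2.5 cylinder is unchanged — area = 18.75 mm²; the sphere at (1, 1.5) is not intersected at this z (|z−center|=7.150 > r=7); Combining (union): only that combined region is present, so the union is just that shape — area = 18.75 mm². At z = 16.95: the cylinder does not reach this height (z outside [0, 11]); the cylinder at (3, 9.5) is not intersected at this z (z outside [7.5, 12]); Subtracting the remaining from the first: the first operand is absent here, so nothing remains; the r=7 sphere at (1, 1.5) slices to a regular 12-gon of circumradius 4.393 (√(r²−h²) with h=5.45 from center) (area = (12/2)·4.393²·sin(360°/12) = 57.89 mm²); Taking the union: only the r=7 sphere at (1, 1.5) is present, so the union is just that shape — area = 57.89 mm². Checking containment: at z = 16.95 the cross-section extends beyond the z = 4.35 cross-section by about 39.14 mm².

part overhangs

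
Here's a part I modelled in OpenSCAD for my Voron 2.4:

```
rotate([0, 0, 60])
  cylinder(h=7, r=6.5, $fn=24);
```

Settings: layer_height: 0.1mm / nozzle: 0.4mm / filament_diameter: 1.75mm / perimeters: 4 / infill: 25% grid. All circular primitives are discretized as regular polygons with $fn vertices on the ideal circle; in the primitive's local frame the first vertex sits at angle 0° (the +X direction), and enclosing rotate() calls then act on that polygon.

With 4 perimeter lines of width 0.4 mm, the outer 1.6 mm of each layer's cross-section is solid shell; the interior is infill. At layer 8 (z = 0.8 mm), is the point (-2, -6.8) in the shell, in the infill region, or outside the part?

outside

At z = 0.8 mm: the cylinder: section is a regular 24-gon, circumradius r=6.5; (rotated 60° about Z; rotation is an isometry so areas/perimeters/island counts are preserved). Overall, the cross-section is a single solid region. Undo the 60° rotation: the query point maps to (-6.889, -1.668) in the un-rotated model frame. The nearest boundary edge runs (-6.50, 0.00)→(-6.28, -1.68); distance from the point to it = 0.60 mm. The point is not inside any of the regions above, so it lies outside the cross-section (0.60 mm from the nearest boundary).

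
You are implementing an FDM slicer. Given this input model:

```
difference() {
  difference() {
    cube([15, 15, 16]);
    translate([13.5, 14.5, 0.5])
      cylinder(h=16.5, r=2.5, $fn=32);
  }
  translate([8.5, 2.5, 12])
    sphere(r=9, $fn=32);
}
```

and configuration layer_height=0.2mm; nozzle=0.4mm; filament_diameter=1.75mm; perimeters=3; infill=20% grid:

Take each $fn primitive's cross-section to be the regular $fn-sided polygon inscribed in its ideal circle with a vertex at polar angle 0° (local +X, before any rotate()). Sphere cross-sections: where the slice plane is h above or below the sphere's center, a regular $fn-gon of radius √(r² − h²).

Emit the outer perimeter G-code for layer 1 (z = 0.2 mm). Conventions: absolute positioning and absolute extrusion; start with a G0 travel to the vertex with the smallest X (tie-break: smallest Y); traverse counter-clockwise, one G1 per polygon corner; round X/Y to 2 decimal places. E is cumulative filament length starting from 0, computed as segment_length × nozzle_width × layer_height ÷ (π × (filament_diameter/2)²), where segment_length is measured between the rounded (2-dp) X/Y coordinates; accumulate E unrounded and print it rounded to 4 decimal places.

At z = 0.2 mm: the cube is present — its section is the full 15×15 rectangle; the cylinder at (13.5, 14.5) does not reach this height (z outside [0.5, 17]); After the difference (first − rest): none of the subtracted shapes is present at this height, so the 15×15 cube is unchanged — 1 connected region; the sphere at (8.5, 2.5) is absent (|z−center|=11.800 > r=9); Taking the first minus the rest: none of the subtracted shapes is present at this height, so the result so far is unchanged — 1 connected region. The outline is a single polygon with 4 vertices. Extrusion per mm of travel: 0.4 × 0.2 / (π × 0.875²) = 0.033260. Accumulating E over each segment gives final E = 1.9956.

G0 X0.00 Y0.00 Z0.20
G1 X15.00 Y0.00 E0.4989
G1 X15.00 Y15.00 E0.9978
G1 X0.00 Y15.00 E1.4967
G1 X0.00 Y0.00 E1.9956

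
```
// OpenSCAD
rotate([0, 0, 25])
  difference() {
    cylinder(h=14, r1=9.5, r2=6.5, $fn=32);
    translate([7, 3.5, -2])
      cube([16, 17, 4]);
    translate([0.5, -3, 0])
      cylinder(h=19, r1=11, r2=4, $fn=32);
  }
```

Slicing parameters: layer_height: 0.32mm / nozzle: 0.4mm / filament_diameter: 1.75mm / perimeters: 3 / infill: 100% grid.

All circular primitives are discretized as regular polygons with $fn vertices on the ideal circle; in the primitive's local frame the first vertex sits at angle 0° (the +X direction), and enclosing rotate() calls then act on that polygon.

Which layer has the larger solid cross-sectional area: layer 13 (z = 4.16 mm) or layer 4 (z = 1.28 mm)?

layer 13 (z = 4.16 mm)

Layer 13 (z = 4.16): the cone contributes a regular 32-gon of circumradius 8.609 (interpolated between r1=9.5 and r2=6.5 at t=0.297) (area = (32/2)·8.609²·sin(360°/32) = 231.32 mm²); the cube at (7, 3.5) does not reach this height (z outside [-2, 2]); the cone at (0.5, -3): at t=0.219 of its height the radius interpolates to r₁+(r₂−r₁)t = 9.467, giving a regular 32-gon of that circumradius (area = (32/2)·9.467²·sin(360°/32) = 279.78 mm²); Subtracting the remaining from the first: starting from the cone (231.32 mm²), the cone at (0.5, -3) partially overlaps it — only the 198.79 mm² overlap (of its 279.78 mm²) is removed, clipping the outline — area = 32.54 mm²; (whole slice rotated 25° about Z — lengths, areas and connectivity unchanged). So its area = 32.54 mm². Layer 4 (z = 1.28): the cone: at t=0.091 of its height the radius interpolates to r₁+(r₂−r₁)t = 9.226, giving a regular 32-gon of that circumradius (area = (32/2)·9.226²·sin(360°/32) = 265.68 mm²); the cube at (7, 3.5) (footprint 16×17) is included at this height (area 272.00 mm²); the cone at (0.5, -3) (r1=11→r2=4) has section circumradius 10.528 here — a regular 32-gon (area = (32/2)·10.528²·sin(360°/32) = 346.00 mm²); Subtracting the remaining from the first: starting from the cone (265.68 mm²), the 16×17 cube at (7, 3.5) partially overlaps it — only the 2.07 mm² overlap (of its 272.00 mm²) is removed, clipping the outline; the cone at (0.5, -3) partially overlaps it — only the 239.02 mm² overlap (of its 346.00 mm²) is removed, clipping the outline — area = 24.59 mm²; (whole slice rotated 25° about Z — lengths, areas and connectivity unchanged). So its area = 24.59 mm². Layer 13 is larger (32.54 vs 24.59 mm²).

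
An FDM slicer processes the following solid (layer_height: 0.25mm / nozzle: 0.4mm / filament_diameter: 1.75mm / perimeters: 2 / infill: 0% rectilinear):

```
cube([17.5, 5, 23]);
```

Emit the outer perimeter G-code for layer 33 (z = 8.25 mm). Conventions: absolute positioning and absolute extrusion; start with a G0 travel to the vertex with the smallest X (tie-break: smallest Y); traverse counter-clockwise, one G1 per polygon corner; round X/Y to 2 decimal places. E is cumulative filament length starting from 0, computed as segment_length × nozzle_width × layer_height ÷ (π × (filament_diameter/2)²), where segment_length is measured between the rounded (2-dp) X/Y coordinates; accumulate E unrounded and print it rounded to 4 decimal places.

At z = 8.25 mm: the 17.5×5 cube contributes its full rectangle. The outline is a single polygon with 4 vertices. Extrusion per mm of travel: 0.4 × 0.25 / (π × 0.875²) = 0.041575. Accumulating E over each segment gives final E = 1.8709.

G0 X0.00 Y0.00 Z8.25
G1 X17.50 Y0.00 E0.7276
G1 X17.50 Y5.00 E0.9354
G1 X0.00 Y5.00 E1.6630
G1 X0.00 Y0.00 E1.8709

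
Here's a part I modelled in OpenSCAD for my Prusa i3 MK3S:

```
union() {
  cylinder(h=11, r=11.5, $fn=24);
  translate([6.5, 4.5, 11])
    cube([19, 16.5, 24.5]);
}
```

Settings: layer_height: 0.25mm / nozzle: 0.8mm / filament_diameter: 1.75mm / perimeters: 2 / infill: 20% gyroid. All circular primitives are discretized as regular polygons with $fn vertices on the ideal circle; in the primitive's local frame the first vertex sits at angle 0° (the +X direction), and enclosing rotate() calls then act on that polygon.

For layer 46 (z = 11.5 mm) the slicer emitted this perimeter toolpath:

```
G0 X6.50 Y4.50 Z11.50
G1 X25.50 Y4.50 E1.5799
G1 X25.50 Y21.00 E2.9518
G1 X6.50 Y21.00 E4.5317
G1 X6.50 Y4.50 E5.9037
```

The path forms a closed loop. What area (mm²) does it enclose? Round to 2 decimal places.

Apply the shoelace formula to the sequence of (X, Y) vertices; enclosed area = 313.50 mm².

313.50 mm²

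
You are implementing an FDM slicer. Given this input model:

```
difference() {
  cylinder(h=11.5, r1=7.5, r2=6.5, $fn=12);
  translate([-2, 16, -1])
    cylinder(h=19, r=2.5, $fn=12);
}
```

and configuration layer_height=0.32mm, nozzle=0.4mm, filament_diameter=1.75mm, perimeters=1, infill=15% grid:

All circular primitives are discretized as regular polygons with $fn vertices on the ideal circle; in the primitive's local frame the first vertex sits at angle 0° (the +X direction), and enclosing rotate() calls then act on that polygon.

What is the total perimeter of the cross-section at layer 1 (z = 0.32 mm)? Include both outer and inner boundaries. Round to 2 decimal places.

46.41 mm

At z = 0.32 mm: the cone contributes a regular 12-gon of circumradius 7.472 (interpolated between r1=7.5 and r2=6.5 at t=0.028) (perimeter = 2·12·7.472·sin(180°/12) = 46.41 mm); the cylinder at (-2, 16): section is a regular 12-gon, circumradius r=2.5 (perimeter = 2·12·2.500·sin(180°/12) = 15.53 mm); After the difference (first − rest): starting from the cone, the r=2.5 cylinder at (-2, 16) misses the remaining region (no effect) — boundary = 46.41 mm. Overall, the cross-section is a single solid region. Total boundary length (outer) = 46.41 mm.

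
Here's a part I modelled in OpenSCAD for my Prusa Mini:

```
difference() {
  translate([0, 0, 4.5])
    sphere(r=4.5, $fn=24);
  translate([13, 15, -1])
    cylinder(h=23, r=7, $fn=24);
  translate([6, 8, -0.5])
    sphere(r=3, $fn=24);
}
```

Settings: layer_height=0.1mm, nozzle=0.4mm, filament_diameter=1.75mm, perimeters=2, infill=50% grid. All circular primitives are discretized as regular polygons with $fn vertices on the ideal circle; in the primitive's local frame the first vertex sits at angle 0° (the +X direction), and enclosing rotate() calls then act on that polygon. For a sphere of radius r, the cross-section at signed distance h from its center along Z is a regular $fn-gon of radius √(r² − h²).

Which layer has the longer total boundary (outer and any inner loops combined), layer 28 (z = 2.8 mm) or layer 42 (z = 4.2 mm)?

layer 42 (z = 4.2 mm)

Layer 28 (z = 2.8): the r=4.5 sphere slices to a regular 24-gon of circumradius 4.167 (√(r²−h²) with h=1.7 from center) (perimeter = 2·24·4.167·sin(180°/24) = 26.10 mm); the cylinder at (13, 15): section is a regular 24-gon, circumradius r=7 (perimeter = 2·24·7.000·sin(180°/24) = 43.86 mm); the sphere at (6, 8) is not intersected at this z (|z−center|=3.300 > r=3); After the difference (first − rest): starting from the r=4.5 sphere, the r=7 cylinder at (13, 15) misses the remaining region (no effect) — boundary = 26.10 mm. So its perimeter = 26.10 mm. Layer 42 (z = 4.2): the r=4.5 sphere slices to a regular 24-gon of circumradius 4.490 (√(r²−h²) with h=0.3 from center) (perimeter = 2·24·4.490·sin(180°/24) = 28.13 mm); the cylinder at (13, 15): section is a regular 24-gon, circumradius r=7 (perimeter = 2·24·7.000·sin(180°/24) = 43.86 mm); the sphere at (6, 8) is absent (|z−center|=4.700 > r=3); Subtracting the remaining from the first: starting from the r=4.5 sphere, the r=7 cylinder at (13, 15) misses the remaining region (no effect) — boundary = 28.13 mm. So its perimeter = 28.13 mm. Layer 42 is larger (28.13 vs 26.10 mm).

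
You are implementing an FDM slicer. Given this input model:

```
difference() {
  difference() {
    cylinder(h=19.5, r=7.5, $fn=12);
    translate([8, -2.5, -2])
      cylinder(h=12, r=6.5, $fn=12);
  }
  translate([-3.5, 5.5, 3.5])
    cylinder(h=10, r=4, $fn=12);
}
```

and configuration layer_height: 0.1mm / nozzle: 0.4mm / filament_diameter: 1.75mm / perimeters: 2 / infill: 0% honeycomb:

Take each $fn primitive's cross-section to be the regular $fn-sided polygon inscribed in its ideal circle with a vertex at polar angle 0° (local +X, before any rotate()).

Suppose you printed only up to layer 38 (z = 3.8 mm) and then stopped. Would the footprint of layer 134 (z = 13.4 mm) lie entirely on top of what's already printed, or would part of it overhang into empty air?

Compare the two slices. At z = 3.8: the r=7.5 cylinder gives a regular 12-gon of circumradius 7.5 (constant along its height) (area = (12/2)·7.500²·sin(360°/12) = 168.75 mm²); the cylinder at (8, -2.5): section is a regular 12-gon, circumradius r=6.5 (area = (12/2)·6.500²·sin(360°/12) = 126.75 mm²); Taking the first minus the rest: starting from the r=7.5 cylinder (168.75 mm²), the r=6.5 cylinder at (8, -2.5) partially overlaps it — only the 39.86 mm² overlap (of its 126.75 mm²) is removed, clipping the outline — area = 128.89 mm²; the r=4 cylinder at (-3.5, 5.5) contributes a regular 12-gon of circumradius 4 (area = (12/2)·4.000²·sin(360°/12) = 48.00 mm²); Taking the first minus the rest: starting from the result so far (128.89 mm²), the r=4 cylinder at (-3.5, 5.5) partially overlaps it — only the 27.52 mm² overlap (of its 48.00 mm²) is removed, clipping the outline — area = 101.37 mm². At z = 13.4: the cylinder: section is a regular 12-gon, circumradius r=7.5 (area = (12/2)·7.500²·sin(360°/12) = 168.75 mm²); the cylinder at (8, -2.5) does not reach this height (z outside [-2, 10]); Taking the first minus the rest: none of the subtracted shapes is present at this height, so the r=7.5 cylinder is unchanged — area = 168.75 mm²; the r=4 cylinder at (-3.5, 5.5) gives a regular 12-gon of circumradius 4 (constant along its height) (area = (12/2)·4.000²·sin(360°/12) = 48.00 mm²); After the difference (first − rest): starting from the result so far (168.75 mm²), the r=4 cylinder at (-3.5, 5.5) partially overlaps it — only the 27.52 mm² overlap (of its 48.00 mm²) is removed, clipping the outline — area = 141.23 mm². Checking containment: at z = 13.4 the cross-section extends beyond the z = 3.8 cross-section by about 39.86 mm².

part overhangs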